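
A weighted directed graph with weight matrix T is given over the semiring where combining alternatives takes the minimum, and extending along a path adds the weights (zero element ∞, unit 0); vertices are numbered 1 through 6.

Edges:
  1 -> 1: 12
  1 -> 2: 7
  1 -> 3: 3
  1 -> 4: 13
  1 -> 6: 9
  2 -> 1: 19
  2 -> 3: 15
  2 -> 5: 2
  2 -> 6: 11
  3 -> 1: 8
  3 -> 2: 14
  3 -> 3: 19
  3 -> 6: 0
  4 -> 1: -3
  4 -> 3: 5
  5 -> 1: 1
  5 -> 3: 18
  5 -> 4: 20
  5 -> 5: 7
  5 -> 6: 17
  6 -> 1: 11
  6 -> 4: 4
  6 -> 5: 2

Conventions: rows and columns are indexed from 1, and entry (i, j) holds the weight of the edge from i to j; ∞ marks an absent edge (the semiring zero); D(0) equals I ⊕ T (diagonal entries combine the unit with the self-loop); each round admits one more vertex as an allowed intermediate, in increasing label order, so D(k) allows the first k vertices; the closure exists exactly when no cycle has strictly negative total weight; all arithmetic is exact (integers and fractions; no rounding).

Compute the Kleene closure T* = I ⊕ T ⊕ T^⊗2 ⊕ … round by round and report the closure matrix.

D(0):
  [0, 7, 3, 13, ∞, 9]
  [19, 0, 15, ∞, 2, 11]
  [8, 14, 0, ∞, ∞, 0]
  [-3, ∞, 5, 0, ∞, ∞]
  [1, ∞, 18, 20, 0, 17]
  [11, ∞, ∞, 4, 2, 0]
D(1):
  [0, 7, 3, 13, ∞, 9]
  [19, 0, 15, 32, 2, 11]
  [8, 14, 0, 21, ∞, 0]
  [-3, 4, 0, 0, ∞, 6]
  [1, 8, 4, 14, 0, 10]
  [11, 18, 14, 4, 2, 0]
D(2):
  [0, 7, 3, 13, 9, 9]
  [19, 0, 15, 32, 2, 11]
  [8, 14, 0, 21, 16, 0]
  [-3, 4, 0, 0, 6, 6]
  [1, 8, 4, 14, 0, 10]
  [11, 18, 14, 4, 2, 0]
D(3):
  [0, 7, 3, 13, 9, 3]
  [19, 0, 15, 32, 2, 11]
  [8, 14, 0, 21, 16, 0]
  [-3, 4, 0, 0, 6, 0]
  [1, 8, 4, 14, 0, 4]
  [11, 18, 14, 4, 2, 0]
D(4):
  [0, 7, 3, 13, 9, 3]
  [19, 0, 15, 32, 2, 11]
  [8, 14, 0, 21, 16, 0]
  [-3, 4, 0, 0, 6, 0]
  [1, 8, 4, 14, 0, 4]
  [1, 8, 4, 4, 2, 0]
D(5):
  [0, 7, 3, 13, 9, 3]
  [3, 0, 6, 16, 2, 6]
  [8, 14, 0, 21, 16, 0]
  [-3, 4, 0, 0, 6, 0]
  [1, 8, 4, 14, 0, 4]
  [1, 8, 4, 4, 2, 0]
D(6):
  [0, 7, 3, 7, 5, 3]
  [3, 0, 6, 10, 2, 6]
  [1, 8, 0, 4, 2, 0]
  [-3, 4, 0, 0, 2, 0]
  [1, 8, 4, 8, 0, 4]
  [1, 8, 4, 4, 2, 0]
Answer: T* = [[0, 7, 3, 7, 5, 3], [3, 0, 6, 10, 2, 6], [1, 8, 0, 4, 2, 0], [-3, 4, 0, 0, 2, 0], [1, 8, 4, 8, 0, 4], [1, 8, 4, 4, 2, 0]]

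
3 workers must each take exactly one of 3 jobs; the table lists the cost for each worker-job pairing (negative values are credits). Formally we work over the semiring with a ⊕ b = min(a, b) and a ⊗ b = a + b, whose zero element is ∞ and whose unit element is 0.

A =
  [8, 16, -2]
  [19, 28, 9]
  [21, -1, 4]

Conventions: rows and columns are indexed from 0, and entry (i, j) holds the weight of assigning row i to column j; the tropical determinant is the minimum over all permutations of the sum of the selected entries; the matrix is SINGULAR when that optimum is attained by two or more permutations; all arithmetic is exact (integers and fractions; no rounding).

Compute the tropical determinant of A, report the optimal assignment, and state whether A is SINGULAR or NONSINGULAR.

σ = (0, 1, 2): 8 + 28 + 4 = 40
σ = (0, 2, 1): 8 + 9 + (-1) = 16
σ = (1, 0, 2): 16 + 19 + 4 = 39
σ = (1, 2, 0): 16 + 9 + 21 = 46
σ = (2, 0, 1): (-2) + 19 + (-1) = 16
σ = (2, 1, 0): (-2) + 28 + 21 = 47
Optimal value attained by: σ = (0, 2, 1).
Answer: det⊕(A) = 16; verdict: SINGULAR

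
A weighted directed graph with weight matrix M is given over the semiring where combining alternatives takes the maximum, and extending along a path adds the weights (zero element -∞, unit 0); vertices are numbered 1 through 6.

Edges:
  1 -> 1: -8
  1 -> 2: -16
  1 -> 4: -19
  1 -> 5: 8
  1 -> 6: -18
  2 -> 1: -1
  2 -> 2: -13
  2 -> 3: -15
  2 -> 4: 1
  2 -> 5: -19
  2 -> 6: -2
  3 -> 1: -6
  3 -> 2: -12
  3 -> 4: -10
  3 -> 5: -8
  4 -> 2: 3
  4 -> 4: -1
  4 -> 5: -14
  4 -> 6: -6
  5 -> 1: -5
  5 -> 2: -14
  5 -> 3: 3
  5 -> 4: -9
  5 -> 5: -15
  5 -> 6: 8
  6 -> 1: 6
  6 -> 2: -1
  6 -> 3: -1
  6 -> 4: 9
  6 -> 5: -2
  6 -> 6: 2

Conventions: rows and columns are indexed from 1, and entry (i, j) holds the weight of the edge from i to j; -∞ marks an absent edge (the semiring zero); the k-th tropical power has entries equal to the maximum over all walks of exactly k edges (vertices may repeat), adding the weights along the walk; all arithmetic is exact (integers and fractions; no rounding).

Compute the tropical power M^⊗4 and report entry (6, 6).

M^⊗2:
  [3, -6, 11, -1, 0, 16]
  [4, 4, -3, 7, 7, 0]
  [-13, -7, -5, -11, 2, 0]
  [2, 2, -7, 4, -8, 1]
  [14, 7, 7, 17, 6, 10]
  [8, 12, 1, 11, 14, 6]
M^⊗3:
  [22, 15, 15, 25, 14, 18]
  [6, 10, 10, 9, 12, 15]
  [6, -1, 5, 9, -2, 10]
  [7, 7, 0, 10, 10, 3]
  [16, 20, 9, 19, 22, 14]
  [12, 14, 17, 15, 16, 22]
M^⊗4:
  [24, 28, 17, 27, 30, 22]
  [21, 14, 15, 24, 14, 20]
  [16, 12, 9, 19, 14, 12]
  [9, 13, 13, 12, 15, 18]
  [20, 22, 25, 23, 24, 30]
  [28, 21, 21, 31, 20, 24]
Key observation: the optimum is the walk 6->1->5->6->6, with weight 6 + 8 + 8 + 2 = 24.
Optimal value attained by: walk 6->1->5->6->6.
Answer: (M^⊗4)[6][6] = 24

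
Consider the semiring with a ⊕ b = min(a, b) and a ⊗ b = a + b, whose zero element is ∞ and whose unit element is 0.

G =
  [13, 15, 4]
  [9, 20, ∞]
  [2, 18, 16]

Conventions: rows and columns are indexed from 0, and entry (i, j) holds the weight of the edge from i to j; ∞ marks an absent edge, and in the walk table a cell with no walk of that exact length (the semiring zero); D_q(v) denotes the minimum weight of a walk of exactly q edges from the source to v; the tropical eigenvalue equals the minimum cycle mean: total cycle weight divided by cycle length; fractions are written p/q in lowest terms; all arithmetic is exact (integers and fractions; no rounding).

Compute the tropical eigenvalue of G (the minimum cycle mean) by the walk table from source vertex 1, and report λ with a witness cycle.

q=0: [∞, 0, ∞]
q=1: [9, 20, ∞]
q=2: [22, 24, 13]
q=3: [15, 31, 26]
Optimal cycle mean attained by: cycle 0->2->0, total 4 + 2, length 2.
Answer: λ = 3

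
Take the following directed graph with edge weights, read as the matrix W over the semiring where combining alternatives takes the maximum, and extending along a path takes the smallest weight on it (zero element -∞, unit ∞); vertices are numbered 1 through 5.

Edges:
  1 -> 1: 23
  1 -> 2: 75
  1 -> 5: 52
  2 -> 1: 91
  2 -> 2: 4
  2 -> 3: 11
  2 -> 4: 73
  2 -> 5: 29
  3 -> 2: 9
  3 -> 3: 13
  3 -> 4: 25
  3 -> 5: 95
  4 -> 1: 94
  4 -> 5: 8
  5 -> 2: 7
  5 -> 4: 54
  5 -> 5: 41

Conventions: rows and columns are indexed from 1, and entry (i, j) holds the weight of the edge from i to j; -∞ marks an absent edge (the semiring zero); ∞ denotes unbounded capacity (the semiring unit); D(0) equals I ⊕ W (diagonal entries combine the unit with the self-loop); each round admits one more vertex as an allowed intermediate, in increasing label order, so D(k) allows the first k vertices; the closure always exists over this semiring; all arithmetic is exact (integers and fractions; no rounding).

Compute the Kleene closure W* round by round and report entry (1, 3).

D(0):
  [∞, 75, -∞, -∞, 52]
  [91, ∞, 11, 73, 29]
  [-∞, 9, ∞, 25, 95]
  [94, -∞, -∞, ∞, 8]
  [-∞, 7, -∞, 54, ∞]
D(1):
  [∞, 75, -∞, -∞, 52]
  [91, ∞, 11, 73, 52]
  [-∞, 9, ∞, 25, 95]
  [94, 75, -∞, ∞, 52]
  [-∞, 7, -∞, 54, ∞]
D(2):
  [∞, 75, 11, 73, 52]
  [91, ∞, 11, 73, 52]
  [9, 9, ∞, 25, 95]
  [94, 75, 11, ∞, 52]
  [7, 7, 7, 54, ∞]
D(3):
  [∞, 75, 11, 73, 52]
  [91, ∞, 11, 73, 52]
  [9, 9, ∞, 25, 95]
  [94, 75, 11, ∞, 52]
  [7, 7, 7, 54, ∞]
D(4):
  [∞, 75, 11, 73, 52]
  [91, ∞, 11, 73, 52]
  [25, 25, ∞, 25, 95]
  [94, 75, 11, ∞, 52]
  [54, 54, 11, 54, ∞]
D(5):
  [∞, 75, 11, 73, 52]
  [91, ∞, 11, 73, 52]
  [54, 54, ∞, 54, 95]
  [94, 75, 11, ∞, 52]
  [54, 54, 11, 54, ∞]
Answer: W*[1][3] = 11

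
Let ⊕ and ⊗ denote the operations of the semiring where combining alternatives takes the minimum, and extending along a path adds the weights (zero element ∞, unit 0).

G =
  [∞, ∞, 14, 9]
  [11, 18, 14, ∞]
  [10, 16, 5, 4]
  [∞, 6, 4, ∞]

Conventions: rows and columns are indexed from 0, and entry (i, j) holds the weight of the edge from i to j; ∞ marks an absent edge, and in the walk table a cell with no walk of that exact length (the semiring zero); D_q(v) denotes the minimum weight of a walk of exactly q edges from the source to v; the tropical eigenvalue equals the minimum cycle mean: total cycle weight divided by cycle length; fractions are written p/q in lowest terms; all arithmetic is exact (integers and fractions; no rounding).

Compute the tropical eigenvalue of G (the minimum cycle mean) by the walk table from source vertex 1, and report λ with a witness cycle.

q=0: [∞, 0, ∞, ∞]
q=1: [11, 18, 14, ∞]
q=2: [24, 30, 19, 18]
q=3: [29, 24, 22, 23]
q=4: [32, 29, 27, 26]
Optimal cycle mean attained by: cycle 2->3->2, total 4 + 4, length 2.
Answer: λ = 4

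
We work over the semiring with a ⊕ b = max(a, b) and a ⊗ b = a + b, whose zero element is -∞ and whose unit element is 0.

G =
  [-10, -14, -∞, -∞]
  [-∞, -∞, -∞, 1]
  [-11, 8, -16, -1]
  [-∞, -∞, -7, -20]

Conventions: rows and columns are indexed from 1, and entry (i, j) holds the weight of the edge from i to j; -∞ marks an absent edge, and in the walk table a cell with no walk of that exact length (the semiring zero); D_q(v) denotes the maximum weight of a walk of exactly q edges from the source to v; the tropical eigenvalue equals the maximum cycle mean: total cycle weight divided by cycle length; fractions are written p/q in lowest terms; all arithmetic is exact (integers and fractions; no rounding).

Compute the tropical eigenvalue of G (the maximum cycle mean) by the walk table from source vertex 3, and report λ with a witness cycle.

q=0: [-∞, -∞, 0, -∞]
q=1: [-11, 8, -16, -1]
q=2: [-21, -8, -8, 9]
q=3: [-19, 0, 2, -7]
q=4: [-9, 10, -14, 1]
Optimal cycle mean attained by: cycle 2->4->3->2, total 1 + (-7) + 8, length 3.
Answer: λ = 2/3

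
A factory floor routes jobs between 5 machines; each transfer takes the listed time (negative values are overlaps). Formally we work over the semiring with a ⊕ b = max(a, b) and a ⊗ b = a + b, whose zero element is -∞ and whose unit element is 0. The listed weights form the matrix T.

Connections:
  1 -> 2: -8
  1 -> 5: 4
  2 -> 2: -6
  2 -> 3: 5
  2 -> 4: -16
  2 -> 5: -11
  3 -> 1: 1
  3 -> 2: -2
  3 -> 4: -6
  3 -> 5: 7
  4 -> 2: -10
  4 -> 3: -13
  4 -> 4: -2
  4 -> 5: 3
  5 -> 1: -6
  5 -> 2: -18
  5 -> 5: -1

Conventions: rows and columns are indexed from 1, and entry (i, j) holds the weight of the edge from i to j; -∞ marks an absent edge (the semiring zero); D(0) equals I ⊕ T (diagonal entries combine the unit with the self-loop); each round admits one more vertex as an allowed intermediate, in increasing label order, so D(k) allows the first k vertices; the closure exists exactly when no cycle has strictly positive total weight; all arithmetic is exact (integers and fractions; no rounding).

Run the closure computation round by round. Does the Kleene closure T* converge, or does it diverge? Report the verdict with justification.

D(0):
  [0, -8, -∞, -∞, 4]
  [-∞, 0, 5, -16, -11]
  [1, -2, 0, -6, 7]
  [-∞, -10, -13, 0, 3]
  [-6, -18, -∞, -∞, 0]
D(1):
  [0, -8, -∞, -∞, 4]
  [-∞, 0, 5, -16, -11]
  [1, -2, 0, -6, 7]
  [-∞, -10, -13, 0, 3]
  [-6, -14, -∞, -∞, 0]
Detection: at round 2, diagonal entry (3, 3) turns strictly positive.
Key observation: the cycle 3->2->3 has total weight (-2) + 5, which is strictly positive.
Answer: DIVERGES — positive cycle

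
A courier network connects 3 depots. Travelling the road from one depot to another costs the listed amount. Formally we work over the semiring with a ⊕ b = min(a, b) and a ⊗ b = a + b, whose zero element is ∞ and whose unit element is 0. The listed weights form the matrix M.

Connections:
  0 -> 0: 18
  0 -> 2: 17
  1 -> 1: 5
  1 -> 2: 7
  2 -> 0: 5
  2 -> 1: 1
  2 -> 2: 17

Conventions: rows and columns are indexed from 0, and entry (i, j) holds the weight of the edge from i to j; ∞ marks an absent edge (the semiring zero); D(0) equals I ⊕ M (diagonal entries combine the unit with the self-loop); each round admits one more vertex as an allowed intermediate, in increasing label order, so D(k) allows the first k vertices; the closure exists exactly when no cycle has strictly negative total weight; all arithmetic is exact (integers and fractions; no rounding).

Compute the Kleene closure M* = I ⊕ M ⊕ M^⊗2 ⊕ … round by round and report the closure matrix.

D(0):
  [0, ∞, 17]
  [∞, 0, 7]
  [5, 1, 0]
D(1):
  [0, ∞, 17]
  [∞, 0, 7]
  [5, 1, 0]
D(2):
  [0, ∞, 17]
  [∞, 0, 7]
  [5, 1, 0]
D(3):
  [0, 18, 17]
  [12, 0, 7]
  [5, 1, 0]
Answer: M* = [[0, 18, 17], [12, 0, 7], [5, 1, 0]]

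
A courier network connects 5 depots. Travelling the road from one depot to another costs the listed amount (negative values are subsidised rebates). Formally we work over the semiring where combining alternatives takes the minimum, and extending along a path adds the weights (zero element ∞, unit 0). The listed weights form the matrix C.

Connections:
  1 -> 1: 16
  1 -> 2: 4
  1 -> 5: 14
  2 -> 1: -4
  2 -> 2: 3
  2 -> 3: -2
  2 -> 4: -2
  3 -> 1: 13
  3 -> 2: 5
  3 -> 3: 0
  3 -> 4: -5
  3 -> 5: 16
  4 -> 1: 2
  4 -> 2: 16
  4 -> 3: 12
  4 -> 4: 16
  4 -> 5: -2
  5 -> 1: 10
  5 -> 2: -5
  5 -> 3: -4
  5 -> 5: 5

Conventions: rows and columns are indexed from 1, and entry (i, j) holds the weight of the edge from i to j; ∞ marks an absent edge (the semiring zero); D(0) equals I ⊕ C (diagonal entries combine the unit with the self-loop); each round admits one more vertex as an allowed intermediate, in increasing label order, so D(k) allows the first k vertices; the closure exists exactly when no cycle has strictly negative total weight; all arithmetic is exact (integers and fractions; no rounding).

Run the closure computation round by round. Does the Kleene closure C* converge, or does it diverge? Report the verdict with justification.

D(0):
  [0, 4, ∞, ∞, 14]
  [-4, 0, -2, -2, ∞]
  [13, 5, 0, -5, 16]
  [2, 16, 12, 0, -2]
  [10, -5, -4, ∞, 0]
D(1):
  [0, 4, ∞, ∞, 14]
  [-4, 0, -2, -2, 10]
  [13, 5, 0, -5, 16]
  [2, 6, 12, 0, -2]
  [10, -5, -4, ∞, 0]
D(2):
  [0, 4, 2, 2, 14]
  [-4, 0, -2, -2, 10]
  [1, 5, 0, -5, 15]
  [2, 6, 4, 0, -2]
  [-9, -5, -7, -7, 0]
Detection: at round 3, diagonal entry (4, 4) turns strictly negative.
Key observation: the cycle 4->1->2->3->4 has total weight 2 + 4 + (-2) + (-5), which is strictly negative.
Answer: DIVERGES — negative cycle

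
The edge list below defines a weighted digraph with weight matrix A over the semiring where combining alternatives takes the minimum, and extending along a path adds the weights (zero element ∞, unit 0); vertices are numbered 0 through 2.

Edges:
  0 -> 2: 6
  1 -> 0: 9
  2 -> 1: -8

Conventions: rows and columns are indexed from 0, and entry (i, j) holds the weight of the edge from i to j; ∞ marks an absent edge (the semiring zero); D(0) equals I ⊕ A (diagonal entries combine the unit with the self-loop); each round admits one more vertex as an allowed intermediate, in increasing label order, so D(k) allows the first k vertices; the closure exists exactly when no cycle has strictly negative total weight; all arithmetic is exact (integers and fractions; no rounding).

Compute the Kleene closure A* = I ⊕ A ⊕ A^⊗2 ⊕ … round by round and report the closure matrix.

D(0):
  [0, ∞, 6]
  [9, 0, ∞]
  [∞, -8, 0]
D(1):
  [0, ∞, 6]
  [9, 0, 15]
  [∞, -8, 0]
D(2):
  [0, ∞, 6]
  [9, 0, 15]
  [1, -8, 0]
D(3):
  [0, -2, 6]
  [9, 0, 15]
  [1, -8, 0]
Answer: A* = [[0, -2, 6], [9, 0, 15], [1, -8, 0]]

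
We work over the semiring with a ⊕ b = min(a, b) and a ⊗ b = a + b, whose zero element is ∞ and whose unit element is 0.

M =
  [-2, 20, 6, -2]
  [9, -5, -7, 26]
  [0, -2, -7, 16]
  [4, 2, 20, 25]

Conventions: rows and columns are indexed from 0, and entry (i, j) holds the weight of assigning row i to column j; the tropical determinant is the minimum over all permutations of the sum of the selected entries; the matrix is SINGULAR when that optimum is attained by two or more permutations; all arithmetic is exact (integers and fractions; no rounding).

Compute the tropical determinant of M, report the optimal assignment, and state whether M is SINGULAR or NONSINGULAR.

σ = (0, 1, 2, 3): (-2) + (-5) + (-7) + 25 = 11
σ = (0, 1, 3, 2): (-2) + (-5) + 16 + 20 = 29
σ = (0, 2, 1, 3): (-2) + (-7) + (-2) + 25 = 14
σ = (0, 2, 3, 1): (-2) + (-7) + 16 + 2 = 9
σ = (0, 3, 1, 2): (-2) + 26 + (-2) + 20 = 42
σ = (0, 3, 2, 1): (-2) + 26 + (-7) + 2 = 19
σ = (1, 0, 2, 3): 20 + 9 + (-7) + 25 = 47
σ = (1, 0, 3, 2): 20 + 9 + 16 + 20 = 65
σ = (1, 2, 0, 3): 20 + (-7) + 0 + 25 = 38
σ = (1, 2, 3, 0): 20 + (-7) + 16 + 4 = 33
σ = (1, 3, 0, 2): 20 + 26 + 0 + 20 = 66
σ = (1, 3, 2, 0): 20 + 26 + (-7) + 4 = 43
σ = (2, 0, 1, 3): 6 + 9 + (-2) + 25 = 38
σ = (2, 0, 3, 1): 6 + 9 + 16 + 2 = 33
σ = (2, 1, 0, 3): 6 + (-5) + 0 + 25 = 26
σ = (2, 1, 3, 0): 6 + (-5) + 16 + 4 = 21
σ = (2, 3, 0, 1): 6 + 26 + 0 + 2 = 34
σ = (2, 3, 1, 0): 6 + 26 + (-2) + 4 = 34
σ = (3, 0, 1, 2): (-2) + 9 + (-2) + 20 = 25
σ = (3, 0, 2, 1): (-2) + 9 + (-7) + 2 = 2
σ = (3, 1, 0, 2): (-2) + (-5) + 0 + 20 = 13
σ = (3, 1, 2, 0): (-2) + (-5) + (-7) + 4 = -10
σ = (3, 2, 0, 1): (-2) + (-7) + 0 + 2 = -7
σ = (3, 2, 1, 0): (-2) + (-7) + (-2) + 4 = -7
Optimal value attained by: σ = (3, 1, 2, 0).
Answer: det⊕(M) = -10; verdict: NONSINGULAR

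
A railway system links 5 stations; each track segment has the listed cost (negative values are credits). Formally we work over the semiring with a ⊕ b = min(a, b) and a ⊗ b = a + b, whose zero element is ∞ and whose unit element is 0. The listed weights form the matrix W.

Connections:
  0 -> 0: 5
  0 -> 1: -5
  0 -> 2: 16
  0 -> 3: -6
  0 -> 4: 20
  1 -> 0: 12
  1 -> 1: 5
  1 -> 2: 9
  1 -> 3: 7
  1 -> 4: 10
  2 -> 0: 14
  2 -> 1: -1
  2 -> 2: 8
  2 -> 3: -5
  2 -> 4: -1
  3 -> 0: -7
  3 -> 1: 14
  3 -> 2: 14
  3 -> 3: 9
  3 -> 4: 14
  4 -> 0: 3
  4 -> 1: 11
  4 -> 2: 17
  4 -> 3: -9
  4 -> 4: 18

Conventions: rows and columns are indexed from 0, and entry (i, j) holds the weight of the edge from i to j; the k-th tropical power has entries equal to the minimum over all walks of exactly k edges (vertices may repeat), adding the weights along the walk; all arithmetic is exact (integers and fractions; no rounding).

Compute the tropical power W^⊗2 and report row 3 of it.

W^⊗2:
  [-13, 0, 4, -1, 5]
  [0, 7, 14, 1, 8]
  [-12, 4, 8, -10, 7]
  [-2, -12, 9, -13, 13]
  [-16, -2, 5, -3, 5]
Answer: row 3 of W^⊗2 = [-2, -12, 9, -13, 13]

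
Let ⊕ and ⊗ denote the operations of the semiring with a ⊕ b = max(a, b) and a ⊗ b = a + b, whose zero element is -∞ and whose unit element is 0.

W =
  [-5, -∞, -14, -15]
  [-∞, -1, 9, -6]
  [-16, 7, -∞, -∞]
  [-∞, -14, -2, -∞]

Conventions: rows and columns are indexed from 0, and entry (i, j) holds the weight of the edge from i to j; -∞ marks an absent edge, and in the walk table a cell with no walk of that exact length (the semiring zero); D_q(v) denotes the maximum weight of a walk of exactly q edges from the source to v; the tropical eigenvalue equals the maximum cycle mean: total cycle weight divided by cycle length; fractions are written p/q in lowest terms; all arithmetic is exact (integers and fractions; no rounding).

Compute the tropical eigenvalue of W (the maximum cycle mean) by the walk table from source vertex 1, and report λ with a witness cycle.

q=0: [-∞, 0, -∞, -∞]
q=1: [-∞, -1, 9, -6]
q=2: [-7, 16, 8, -7]
q=3: [-8, 15, 25, 10]
q=4: [9, 32, 24, 9]
Optimal cycle mean attained by: cycle 1->2->1, total 9 + 7, length 2.
Answer: λ = 8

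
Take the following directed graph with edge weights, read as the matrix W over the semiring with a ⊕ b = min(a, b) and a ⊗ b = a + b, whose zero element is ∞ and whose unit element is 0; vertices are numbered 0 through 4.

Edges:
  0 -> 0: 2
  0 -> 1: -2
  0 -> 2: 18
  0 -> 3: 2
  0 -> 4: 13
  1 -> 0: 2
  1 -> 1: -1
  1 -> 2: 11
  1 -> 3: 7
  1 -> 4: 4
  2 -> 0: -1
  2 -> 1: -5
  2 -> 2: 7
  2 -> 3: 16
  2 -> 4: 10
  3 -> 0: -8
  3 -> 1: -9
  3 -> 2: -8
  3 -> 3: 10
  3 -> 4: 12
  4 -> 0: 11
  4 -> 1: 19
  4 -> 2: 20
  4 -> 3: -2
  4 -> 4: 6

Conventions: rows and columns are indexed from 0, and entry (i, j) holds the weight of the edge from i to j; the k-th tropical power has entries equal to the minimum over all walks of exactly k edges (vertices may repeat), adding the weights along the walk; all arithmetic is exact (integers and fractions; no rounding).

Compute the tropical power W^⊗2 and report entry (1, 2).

W^⊗2:
  [-6, -7, -6, 4, 2]
  [-1, -2, -1, 2, 3]
  [-3, -6, 6, 1, -1]
  [-9, -13, -1, -6, -5]
  [-10, -11, -10, 4, 10]
Key observation: the optimum is the walk 1->3->2, with weight 7 + (-8) = -1.
Optimal value attained by: walk 1->3->2.
Answer: (W^⊗2)[1][2] = -1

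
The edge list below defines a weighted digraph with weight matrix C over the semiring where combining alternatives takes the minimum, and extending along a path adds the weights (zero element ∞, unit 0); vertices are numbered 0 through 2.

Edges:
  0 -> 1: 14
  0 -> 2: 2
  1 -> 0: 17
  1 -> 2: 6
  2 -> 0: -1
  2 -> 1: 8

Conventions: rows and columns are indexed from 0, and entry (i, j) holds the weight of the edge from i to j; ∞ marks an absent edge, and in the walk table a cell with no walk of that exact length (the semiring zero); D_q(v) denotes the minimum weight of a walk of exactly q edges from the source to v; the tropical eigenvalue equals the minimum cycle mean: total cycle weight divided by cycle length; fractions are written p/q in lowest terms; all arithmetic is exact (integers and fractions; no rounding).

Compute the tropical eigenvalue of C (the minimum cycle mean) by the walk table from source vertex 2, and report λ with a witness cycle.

q=0: [∞, ∞, 0]
q=1: [-1, 8, ∞]
q=2: [25, 13, 1]
q=3: [0, 9, 19]
Optimal cycle mean attained by: cycle 0->2->0, total 2 + (-1), length 2.
Answer: λ = 1/2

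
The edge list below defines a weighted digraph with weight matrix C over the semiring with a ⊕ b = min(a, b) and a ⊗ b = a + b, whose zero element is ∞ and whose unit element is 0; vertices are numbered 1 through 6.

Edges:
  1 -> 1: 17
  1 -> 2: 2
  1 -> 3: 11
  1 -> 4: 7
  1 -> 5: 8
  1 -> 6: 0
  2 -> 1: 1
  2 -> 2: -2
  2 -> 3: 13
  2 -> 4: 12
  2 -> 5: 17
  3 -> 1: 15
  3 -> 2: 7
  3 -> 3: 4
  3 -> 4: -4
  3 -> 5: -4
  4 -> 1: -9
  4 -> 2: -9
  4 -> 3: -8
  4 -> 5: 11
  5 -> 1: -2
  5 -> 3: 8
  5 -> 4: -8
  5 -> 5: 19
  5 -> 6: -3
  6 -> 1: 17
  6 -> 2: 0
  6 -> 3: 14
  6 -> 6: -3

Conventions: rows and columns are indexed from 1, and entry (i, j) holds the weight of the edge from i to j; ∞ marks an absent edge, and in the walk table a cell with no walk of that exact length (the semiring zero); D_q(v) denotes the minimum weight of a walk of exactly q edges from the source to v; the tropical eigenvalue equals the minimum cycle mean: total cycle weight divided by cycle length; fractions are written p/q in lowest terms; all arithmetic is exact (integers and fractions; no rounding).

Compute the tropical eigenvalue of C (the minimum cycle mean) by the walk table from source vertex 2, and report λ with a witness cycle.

q=0: [∞, 0, ∞, ∞, ∞, ∞]
q=1: [1, -2, 13, 12, 17, ∞]
q=2: [-1, -4, 4, 8, 9, 1]
q=3: [-3, -6, 0, 0, 0, -2]
q=4: [-9, -9, -8, -8, -4, -5]
q=5: [-17, -17, -16, -12, -12, -9]
q=6: [-21, -21, -20, -20, -20, -17]
Optimal cycle mean attained by: cycle 3->5->4->3, total (-4) + (-8) + (-8), length 3.
Answer: λ = -20/3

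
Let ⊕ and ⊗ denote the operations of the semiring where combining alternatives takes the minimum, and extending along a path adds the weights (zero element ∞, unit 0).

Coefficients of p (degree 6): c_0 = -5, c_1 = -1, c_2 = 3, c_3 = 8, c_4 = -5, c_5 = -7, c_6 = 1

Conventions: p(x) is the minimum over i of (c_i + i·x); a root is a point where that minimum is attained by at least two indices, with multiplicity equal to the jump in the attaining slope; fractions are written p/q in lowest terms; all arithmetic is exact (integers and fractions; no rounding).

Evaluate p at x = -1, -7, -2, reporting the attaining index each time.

p(-1) = min(-5+0·(-1)=-5, -1+1·(-1)=-2, 3+2·(-1)=1, 8+3·(-1)=5, -5+4·(-1)=-9, -7+5·(-1)=-12, 1+6·(-1)=-5) = -12 (attained by i=5)
p(-7) = min(-5+0·(-7)=-5, -1+1·(-7)=-8, 3+2·(-7)=-11, 8+3·(-7)=-13, -5+4·(-7)=-33, -7+5·(-7)=-42, 1+6·(-7)=-41) = -42 (attained by i=5)
p(-2) = min(-5+0·(-2)=-5, -1+1·(-2)=-3, 3+2·(-2)=-1, 8+3·(-2)=2, -5+4·(-2)=-13, -7+5·(-2)=-17, 1+6·(-2)=-11) = -17 (attained by i=5)
Answer: p(-1) = -12; p(-7) = -42; p(-2) = -17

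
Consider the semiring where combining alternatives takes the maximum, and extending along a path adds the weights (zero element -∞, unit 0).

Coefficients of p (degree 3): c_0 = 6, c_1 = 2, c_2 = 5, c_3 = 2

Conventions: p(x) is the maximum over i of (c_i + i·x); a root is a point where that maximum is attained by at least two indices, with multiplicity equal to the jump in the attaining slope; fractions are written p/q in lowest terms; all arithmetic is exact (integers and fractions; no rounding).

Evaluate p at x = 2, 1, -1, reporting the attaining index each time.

p(2) = max(6+0·2=6, 2+1·2=4, 5+2·2=9, 2+3·2=8) = 9 (attained by i=2)
p(1) = max(6+0·1=6, 2+1·1=3, 5+2·1=7, 2+3·1=5) = 7 (attained by i=2)
p(-1) = max(6+0·(-1)=6, 2+1·(-1)=1, 5+2·(-1)=3, 2+3·(-1)=-1) = 6 (attained by i=0)
Answer: p(2) = 9; p(1) = 7; p(-1) = 6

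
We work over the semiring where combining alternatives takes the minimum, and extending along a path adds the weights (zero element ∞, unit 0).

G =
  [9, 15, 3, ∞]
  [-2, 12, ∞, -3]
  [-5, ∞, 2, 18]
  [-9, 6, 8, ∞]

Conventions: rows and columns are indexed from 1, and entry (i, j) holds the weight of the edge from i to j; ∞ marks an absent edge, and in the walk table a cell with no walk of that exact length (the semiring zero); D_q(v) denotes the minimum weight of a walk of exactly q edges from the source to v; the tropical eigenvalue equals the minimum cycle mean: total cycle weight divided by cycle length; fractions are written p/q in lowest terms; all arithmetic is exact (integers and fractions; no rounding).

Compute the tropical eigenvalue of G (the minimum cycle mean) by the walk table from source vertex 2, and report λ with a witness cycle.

q=0: [∞, 0, ∞, ∞]
q=1: [-2, 12, ∞, -3]
q=2: [-12, 3, 1, 9]
q=3: [-4, 3, -9, 0]
q=4: [-14, 6, -7, 0]
Optimal cycle mean attained by: cycle 1->3->1, total 3 + (-5), length 2.
Answer: λ = -1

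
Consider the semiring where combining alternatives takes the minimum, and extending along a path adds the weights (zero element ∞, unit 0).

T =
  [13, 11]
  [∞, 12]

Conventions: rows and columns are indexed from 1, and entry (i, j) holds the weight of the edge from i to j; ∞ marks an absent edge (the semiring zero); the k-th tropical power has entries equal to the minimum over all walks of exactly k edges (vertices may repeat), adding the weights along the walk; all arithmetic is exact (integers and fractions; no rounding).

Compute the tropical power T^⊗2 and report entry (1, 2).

T^⊗2:
  [26, 23]
  [∞, 24]
Key observation: the optimum is the walk 1->2->2, with weight 11 + 12 = 23.
Optimal value attained by: walk 1->2->2.
Answer: (T^⊗2)[1][2] = 23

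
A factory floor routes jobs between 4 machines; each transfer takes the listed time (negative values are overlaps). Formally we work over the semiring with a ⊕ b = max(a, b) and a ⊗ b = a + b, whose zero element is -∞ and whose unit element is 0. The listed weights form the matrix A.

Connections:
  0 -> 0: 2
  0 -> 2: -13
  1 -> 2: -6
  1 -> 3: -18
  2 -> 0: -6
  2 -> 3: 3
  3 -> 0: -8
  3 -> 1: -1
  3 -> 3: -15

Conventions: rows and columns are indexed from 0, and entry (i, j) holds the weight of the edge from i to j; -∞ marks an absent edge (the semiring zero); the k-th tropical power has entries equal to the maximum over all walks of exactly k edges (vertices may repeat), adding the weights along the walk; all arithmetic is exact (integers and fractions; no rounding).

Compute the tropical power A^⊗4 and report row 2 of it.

A^⊗2:
  [4, -∞, -11, -10]
  [-12, -19, -∞, -3]
  [-4, 2, -19, -12]
  [-6, -16, -7, -19]
A^⊗3:
  [6, -11, -9, -8]
  [-10, -4, -25, -18]
  [-2, -13, -4, -16]
  [-4, -20, -19, -4]
A^⊗4:
  [8, -9, -7, -6]
  [-8, -19, -10, -22]
  [0, -17, -15, -1]
  [-2, -5, -17, -16]
Answer: row 2 of A^⊗4 = [0, -17, -15, -1]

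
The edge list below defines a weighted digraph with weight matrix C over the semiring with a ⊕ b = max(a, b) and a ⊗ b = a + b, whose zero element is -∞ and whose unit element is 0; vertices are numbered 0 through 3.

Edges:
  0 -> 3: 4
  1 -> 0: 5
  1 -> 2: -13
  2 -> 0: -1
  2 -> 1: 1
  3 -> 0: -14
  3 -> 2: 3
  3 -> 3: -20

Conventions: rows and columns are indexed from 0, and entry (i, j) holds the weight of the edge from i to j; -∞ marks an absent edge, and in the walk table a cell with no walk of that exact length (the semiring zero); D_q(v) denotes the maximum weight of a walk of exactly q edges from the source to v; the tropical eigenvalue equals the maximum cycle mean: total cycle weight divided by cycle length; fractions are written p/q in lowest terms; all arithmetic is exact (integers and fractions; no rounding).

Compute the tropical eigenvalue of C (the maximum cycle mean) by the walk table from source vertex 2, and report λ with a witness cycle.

q=0: [-∞, -∞, 0, -∞]
q=1: [-1, 1, -∞, -∞]
q=2: [6, -∞, -12, 3]
q=3: [-11, -11, 6, 10]
q=4: [5, 7, 13, -7]
Optimal cycle mean attained by: cycle 0->3->2->1->0, total 4 + 3 + 1 + 5, length 4.
Answer: λ = 13/4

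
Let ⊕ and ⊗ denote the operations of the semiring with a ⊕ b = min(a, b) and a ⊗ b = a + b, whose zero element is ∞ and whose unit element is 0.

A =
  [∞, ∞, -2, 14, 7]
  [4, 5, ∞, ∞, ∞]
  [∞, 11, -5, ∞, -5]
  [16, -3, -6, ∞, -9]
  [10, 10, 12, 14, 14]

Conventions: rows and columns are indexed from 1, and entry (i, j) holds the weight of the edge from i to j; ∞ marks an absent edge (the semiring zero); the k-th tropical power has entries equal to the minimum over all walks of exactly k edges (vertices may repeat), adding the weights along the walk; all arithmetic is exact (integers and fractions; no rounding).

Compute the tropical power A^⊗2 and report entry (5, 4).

A^⊗2:
  [17, 9, -7, 21, -7]
  [9, 10, 2, 18, 11]
  [5, 5, -10, 9, -10]
  [1, 1, -11, 5, -11]
  [14, 11, 7, 24, 5]
Key observation: the optimum is the walk 5->1->4, with weight 10 + 14 = 24.
Optimal value attained by: walk 5->1->4.
Answer: (A^⊗2)[5][4] = 24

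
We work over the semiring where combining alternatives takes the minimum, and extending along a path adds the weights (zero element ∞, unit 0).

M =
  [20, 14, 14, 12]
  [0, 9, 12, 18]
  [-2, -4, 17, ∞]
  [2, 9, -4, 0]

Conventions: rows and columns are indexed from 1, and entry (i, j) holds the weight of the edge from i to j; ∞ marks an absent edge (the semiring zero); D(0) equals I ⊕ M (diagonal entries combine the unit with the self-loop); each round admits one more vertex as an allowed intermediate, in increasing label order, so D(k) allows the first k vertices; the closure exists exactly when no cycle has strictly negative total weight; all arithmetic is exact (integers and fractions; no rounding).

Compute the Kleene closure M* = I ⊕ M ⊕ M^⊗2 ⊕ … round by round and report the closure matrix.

D(0):
  [0, 14, 14, 12]
  [0, 0, 12, 18]
  [-2, -4, 0, ∞]
  [2, 9, -4, 0]
D(1):
  [0, 14, 14, 12]
  [0, 0, 12, 12]
  [-2, -4, 0, 10]
  [2, 9, -4, 0]
D(2):
  [0, 14, 14, 12]
  [0, 0, 12, 12]
  [-4, -4, 0, 8]
  [2, 9, -4, 0]
D(3):
  [0, 10, 14, 12]
  [0, 0, 12, 12]
  [-4, -4, 0, 8]
  [-8, -8, -4, 0]
D(4):
  [0, 4, 8, 12]
  [0, 0, 8, 12]
  [-4, -4, 0, 8]
  [-8, -8, -4, 0]
Answer: M* = [[0, 4, 8, 12], [0, 0, 8, 12], [-4, -4, 0, 8], [-8, -8, -4, 0]]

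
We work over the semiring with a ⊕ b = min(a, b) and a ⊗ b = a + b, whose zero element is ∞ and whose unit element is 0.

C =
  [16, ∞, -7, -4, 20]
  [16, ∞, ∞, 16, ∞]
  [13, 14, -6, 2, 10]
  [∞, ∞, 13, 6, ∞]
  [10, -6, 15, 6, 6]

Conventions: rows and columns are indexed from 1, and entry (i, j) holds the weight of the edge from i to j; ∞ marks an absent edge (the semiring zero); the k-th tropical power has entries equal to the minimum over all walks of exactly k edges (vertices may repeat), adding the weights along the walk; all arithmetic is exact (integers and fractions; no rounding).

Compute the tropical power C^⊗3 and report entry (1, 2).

C^⊗2:
  [6, 7, -13, -5, 3]
  [32, ∞, 9, 12, 36]
  [7, 4, -12, -4, 4]
  [26, 27, 7, 12, 23]
  [10, 0, 3, 6, 12]
C^⊗3:
  [0, -3, -19, -11, -3]
  [22, 23, 3, 11, 19]
  [1, -2, -18, -10, -2]
  [20, 17, 1, 9, 17]
  [16, 6, -3, 5, 13]
Key observation: the optimum is the walk 1->3->5->2, with weight (-7) + 10 + (-6) = -3.
Optimal value attained by: walk 1->3->5->2.
Answer: (C^⊗3)[1][2] = -3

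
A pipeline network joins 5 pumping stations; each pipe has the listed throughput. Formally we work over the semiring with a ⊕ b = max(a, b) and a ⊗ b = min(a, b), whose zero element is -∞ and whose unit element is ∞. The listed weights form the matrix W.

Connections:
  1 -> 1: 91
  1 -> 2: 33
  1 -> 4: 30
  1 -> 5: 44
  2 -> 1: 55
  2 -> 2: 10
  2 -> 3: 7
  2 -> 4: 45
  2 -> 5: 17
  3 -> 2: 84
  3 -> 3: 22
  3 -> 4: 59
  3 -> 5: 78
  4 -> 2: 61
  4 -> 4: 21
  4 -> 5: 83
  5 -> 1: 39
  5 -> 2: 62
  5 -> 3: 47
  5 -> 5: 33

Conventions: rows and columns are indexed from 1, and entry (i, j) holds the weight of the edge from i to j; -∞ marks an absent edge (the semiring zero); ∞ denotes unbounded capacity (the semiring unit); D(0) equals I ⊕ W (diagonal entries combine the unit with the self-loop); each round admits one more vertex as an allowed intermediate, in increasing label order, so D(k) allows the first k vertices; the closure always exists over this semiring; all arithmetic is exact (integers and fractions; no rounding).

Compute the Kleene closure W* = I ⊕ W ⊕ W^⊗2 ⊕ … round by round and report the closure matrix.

D(0):
  [∞, 33, -∞, 30, 44]
  [55, ∞, 7, 45, 17]
  [-∞, 84, ∞, 59, 78]
  [-∞, 61, -∞, ∞, 83]
  [39, 62, 47, -∞, ∞]
D(1):
  [∞, 33, -∞, 30, 44]
  [55, ∞, 7, 45, 44]
  [-∞, 84, ∞, 59, 78]
  [-∞, 61, -∞, ∞, 83]
  [39, 62, 47, 30, ∞]
D(2):
  [∞, 33, 7, 33, 44]
  [55, ∞, 7, 45, 44]
  [55, 84, ∞, 59, 78]
  [55, 61, 7, ∞, 83]
  [55, 62, 47, 45, ∞]
D(3):
  [∞, 33, 7, 33, 44]
  [55, ∞, 7, 45, 44]
  [55, 84, ∞, 59, 78]
  [55, 61, 7, ∞, 83]
  [55, 62, 47, 47, ∞]
D(4):
  [∞, 33, 7, 33, 44]
  [55, ∞, 7, 45, 45]
  [55, 84, ∞, 59, 78]
  [55, 61, 7, ∞, 83]
  [55, 62, 47, 47, ∞]
D(5):
  [∞, 44, 44, 44, 44]
  [55, ∞, 45, 45, 45]
  [55, 84, ∞, 59, 78]
  [55, 62, 47, ∞, 83]
  [55, 62, 47, 47, ∞]
Answer: W* = [[∞, 44, 44, 44, 44], [55, ∞, 45, 45, 45], [55, 84, ∞, 59, 78], [55, 62, 47, ∞, 83], [55, 62, 47, 47, ∞]]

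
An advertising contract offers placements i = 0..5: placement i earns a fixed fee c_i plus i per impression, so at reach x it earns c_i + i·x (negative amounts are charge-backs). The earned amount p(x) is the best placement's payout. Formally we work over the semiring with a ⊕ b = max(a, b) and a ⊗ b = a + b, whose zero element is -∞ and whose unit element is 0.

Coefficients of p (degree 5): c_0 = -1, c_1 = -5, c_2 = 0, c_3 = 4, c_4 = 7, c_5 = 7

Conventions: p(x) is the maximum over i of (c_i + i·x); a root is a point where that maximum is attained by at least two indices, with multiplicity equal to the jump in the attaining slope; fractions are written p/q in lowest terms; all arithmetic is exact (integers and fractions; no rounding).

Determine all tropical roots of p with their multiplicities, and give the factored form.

hull edge (i=0, c=-1) to (i=4, c=7): slope 2, span 4
hull edge (i=4, c=7) to (i=5, c=7): slope 0, span 1
Factored form: p(x) = 7 ⊗ (x ⊕ (-2)) ⊗ (x ⊕ (-2)) ⊗ (x ⊕ (-2)) ⊗ (x ⊕ (-2)) ⊗ (x ⊕ 0)
Answer: roots = -2 (mult 4), 0 (mult 1)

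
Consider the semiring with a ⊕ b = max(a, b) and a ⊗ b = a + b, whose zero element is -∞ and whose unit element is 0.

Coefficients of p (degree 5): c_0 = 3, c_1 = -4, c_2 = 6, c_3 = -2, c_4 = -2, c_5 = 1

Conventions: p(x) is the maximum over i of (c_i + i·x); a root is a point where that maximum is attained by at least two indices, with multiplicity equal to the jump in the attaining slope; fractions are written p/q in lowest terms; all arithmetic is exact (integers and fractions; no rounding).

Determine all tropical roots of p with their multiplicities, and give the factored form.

hull edge (i=0, c=3) to (i=2, c=6): slope 3/2, span 2
hull edge (i=2, c=6) to (i=5, c=1): slope -5/3, span 3
Factored form: p(x) = 1 ⊗ (x ⊕ (-3/2)) ⊗ (x ⊕ (-3/2)) ⊗ (x ⊕ 5/3) ⊗ (x ⊕ 5/3) ⊗ (x ⊕ 5/3)
Answer: roots = -3/2 (mult 2), 5/3 (mult 3)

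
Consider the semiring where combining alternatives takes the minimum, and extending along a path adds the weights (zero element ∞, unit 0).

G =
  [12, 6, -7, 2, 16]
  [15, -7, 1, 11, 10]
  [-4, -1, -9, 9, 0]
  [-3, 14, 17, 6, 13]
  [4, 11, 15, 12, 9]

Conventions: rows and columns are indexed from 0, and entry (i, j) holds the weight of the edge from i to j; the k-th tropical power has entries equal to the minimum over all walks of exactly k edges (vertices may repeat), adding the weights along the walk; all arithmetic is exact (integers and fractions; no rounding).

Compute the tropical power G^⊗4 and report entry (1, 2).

G^⊗2:
  [-11, -8, -16, 2, -7]
  [-3, -14, -8, 4, 1]
  [-13, -10, -18, -2, -9]
  [3, 3, -10, -1, 13]
  [9, 4, -3, 6, 15]
G^⊗3:
  [-20, -17, -25, -9, -16]
  [-12, -21, -17, -3, -8]
  [-22, -19, -27, -11, -18]
  [-14, -11, -19, -1, -10]
  [-7, -4, -12, 6, -3]
G^⊗4:
  [-29, -26, -34, -18, -25]
  [-21, -28, -26, -10, -17]
  [-31, -28, -36, -20, -27]
  [-23, -20, -28, -12, -19]
  [-16, -13, -21, -5, -12]
Key observation: the optimum is the walk 1->2->2->2->2, with weight 1 + (-9) + (-9) + (-9) = -26.
Optimal value attained by: walk 1->2->2->2->2.
Answer: (G^⊗4)[1][2] = -26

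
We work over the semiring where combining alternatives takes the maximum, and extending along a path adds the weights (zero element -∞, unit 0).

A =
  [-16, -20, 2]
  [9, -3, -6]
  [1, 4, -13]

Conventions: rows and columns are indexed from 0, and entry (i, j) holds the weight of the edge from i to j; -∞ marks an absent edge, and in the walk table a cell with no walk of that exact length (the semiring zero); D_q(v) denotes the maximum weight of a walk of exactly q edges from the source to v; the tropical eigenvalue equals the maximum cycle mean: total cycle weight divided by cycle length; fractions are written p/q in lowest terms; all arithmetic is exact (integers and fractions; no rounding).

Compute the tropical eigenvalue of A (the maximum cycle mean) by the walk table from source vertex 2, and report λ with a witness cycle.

q=0: [-∞, -∞, 0]
q=1: [1, 4, -13]
q=2: [13, 1, 3]
q=3: [10, 7, 15]
Optimal cycle mean attained by: cycle 0->2->1->0, total 2 + 4 + 9, length 3.
Answer: λ = 5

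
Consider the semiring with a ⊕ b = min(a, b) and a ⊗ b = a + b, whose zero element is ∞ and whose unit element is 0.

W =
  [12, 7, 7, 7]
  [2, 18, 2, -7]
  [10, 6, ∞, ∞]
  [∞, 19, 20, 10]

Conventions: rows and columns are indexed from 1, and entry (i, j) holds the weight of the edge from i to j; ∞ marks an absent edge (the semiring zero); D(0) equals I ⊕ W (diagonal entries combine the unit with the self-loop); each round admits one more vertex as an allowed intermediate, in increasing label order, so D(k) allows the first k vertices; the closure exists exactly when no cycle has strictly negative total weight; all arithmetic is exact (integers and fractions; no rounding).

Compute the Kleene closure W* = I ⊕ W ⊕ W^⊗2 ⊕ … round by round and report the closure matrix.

D(0):
  [0, 7, 7, 7]
  [2, 0, 2, -7]
  [10, 6, 0, ∞]
  [∞, 19, 20, 0]
D(1):
  [0, 7, 7, 7]
  [2, 0, 2, -7]
  [10, 6, 0, 17]
  [∞, 19, 20, 0]
D(2):
  [0, 7, 7, 0]
  [2, 0, 2, -7]
  [8, 6, 0, -1]
  [21, 19, 20, 0]
D(3):
  [0, 7, 7, 0]
  [2, 0, 2, -7]
  [8, 6, 0, -1]
  [21, 19, 20, 0]
D(4):
  [0, 7, 7, 0]
  [2, 0, 2, -7]
  [8, 6, 0, -1]
  [21, 19, 20, 0]
Answer: W* = [[0, 7, 7, 0], [2, 0, 2, -7], [8, 6, 0, -1], [21, 19, 20, 0]]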